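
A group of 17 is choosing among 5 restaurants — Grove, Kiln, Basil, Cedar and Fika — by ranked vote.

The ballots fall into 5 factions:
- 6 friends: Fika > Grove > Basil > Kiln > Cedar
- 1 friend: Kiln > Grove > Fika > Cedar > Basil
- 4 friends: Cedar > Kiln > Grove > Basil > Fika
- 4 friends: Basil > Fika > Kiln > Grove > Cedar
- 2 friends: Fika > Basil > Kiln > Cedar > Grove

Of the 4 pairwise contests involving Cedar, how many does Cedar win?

Cedar against each rival (17 friends):
Cedar vs Grove: 6 to 11, Grove.
Cedar vs Kiln: Cedar preferred on 4 ballots; Kiln wins 13–4.
Cedar vs Basil: Basil wins 12–5.
Cedar vs Fika: Cedar preferred on 4 ballots; Fika wins 13–4.
Cedar beats no one; loses to Grove, Kiln, Basil, Fika — 0 pairwise wins.

0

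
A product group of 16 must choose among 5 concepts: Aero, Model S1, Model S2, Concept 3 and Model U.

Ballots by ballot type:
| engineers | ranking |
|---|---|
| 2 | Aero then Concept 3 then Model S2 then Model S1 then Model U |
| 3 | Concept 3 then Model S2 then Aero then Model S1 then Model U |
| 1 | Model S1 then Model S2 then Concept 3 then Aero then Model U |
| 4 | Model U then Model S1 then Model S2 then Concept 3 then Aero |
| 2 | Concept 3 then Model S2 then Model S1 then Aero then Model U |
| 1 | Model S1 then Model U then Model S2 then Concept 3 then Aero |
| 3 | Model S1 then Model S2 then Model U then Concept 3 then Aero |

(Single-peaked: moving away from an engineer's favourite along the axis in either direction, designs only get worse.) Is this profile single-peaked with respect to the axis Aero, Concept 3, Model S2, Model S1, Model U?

yes

Axis positions: Aero=1, Concept 3=2, Model S2=3, Model S1=4, Model U=5.
Ballot type 1 (peak Aero at position 1): ranking walks positions 1-2-3-4-5, expanding outward from the peak — single-peaked.
Ballot type 2 (peak Concept 3 at position 2): ranking walks positions 2-3-1-4-5, expanding outward from the peak — single-peaked.
Ballot type 3 (peak Model S1 at position 4): ranking walks positions 4-3-2-1-5, expanding outward from the peak — single-peaked.
Ballot type 4 (peak Model U at position 5): ranking walks positions 5-4-3-2-1, expanding outward from the peak — single-peaked.
Ballot type 5 (peak Concept 3 at position 2): ranking walks positions 2-3-4-1-5, expanding outward from the peak — single-peaked.
Ballot type 6 (peak Model S1 at position 4): ranking walks positions 4-5-3-2-1, expanding outward from the peak — single-peaked.
Ballot type 7 (peak Model S1 at position 4): ranking walks positions 4-3-5-2-1, expanding outward from the peak — single-peaked.
Every ranking is single-peaked on this axis.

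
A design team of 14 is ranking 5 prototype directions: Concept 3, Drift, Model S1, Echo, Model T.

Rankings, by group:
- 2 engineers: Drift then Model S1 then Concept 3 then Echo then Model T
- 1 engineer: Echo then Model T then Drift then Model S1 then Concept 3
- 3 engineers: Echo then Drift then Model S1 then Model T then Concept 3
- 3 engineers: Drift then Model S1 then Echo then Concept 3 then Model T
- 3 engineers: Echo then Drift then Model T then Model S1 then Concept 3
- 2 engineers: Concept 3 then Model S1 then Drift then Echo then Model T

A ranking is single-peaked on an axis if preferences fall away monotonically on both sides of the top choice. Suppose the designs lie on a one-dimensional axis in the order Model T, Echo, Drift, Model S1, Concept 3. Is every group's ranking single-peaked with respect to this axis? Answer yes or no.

yes

Axis positions: Model T=1, Echo=2, Drift=3, Model S1=4, Concept 3=5.
Group 1 (peak Drift at position 3): ranking walks positions 3-4-5-2-1, expanding outward from the peak — single-peaked.
Group 2 (peak Echo at position 2): ranking walks positions 2-1-3-4-5, expanding outward from the peak — single-peaked.
Group 3 (peak Echo at position 2): ranking walks positions 2-3-4-1-5, expanding outward from the peak — single-peaked.
Group 4 (peak Drift at position 3): ranking walks positions 3-4-2-5-1, expanding outward from the peak — single-peaked.
Group 5 (peak Echo at position 2): ranking walks positions 2-3-1-4-5, expanding outward from the peak — single-peaked.
Group 6 (peak Concept 3 at position 5): ranking walks positions 5-4-3-2-1, expanding outward from the peak — single-peaked.
Every ranking is single-peaked on this axis.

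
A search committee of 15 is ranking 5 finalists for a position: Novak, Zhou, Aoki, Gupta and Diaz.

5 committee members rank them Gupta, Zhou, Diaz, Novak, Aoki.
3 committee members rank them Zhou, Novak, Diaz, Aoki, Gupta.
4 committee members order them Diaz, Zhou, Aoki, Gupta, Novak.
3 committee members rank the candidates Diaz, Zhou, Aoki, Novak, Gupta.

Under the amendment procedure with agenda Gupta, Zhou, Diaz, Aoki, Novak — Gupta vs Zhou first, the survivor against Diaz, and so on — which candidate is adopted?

Zhou

Round 1: Gupta vs Zhou — 5–10, Zhou advances.
Round 2: Zhou vs Diaz — 8–7, Zhou advances.
Round 3: Zhou vs Aoki — 15–0, Zhou advances.
Round 4: Zhou vs Novak — 15–0, Zhou advances.
Zhou survives the agenda.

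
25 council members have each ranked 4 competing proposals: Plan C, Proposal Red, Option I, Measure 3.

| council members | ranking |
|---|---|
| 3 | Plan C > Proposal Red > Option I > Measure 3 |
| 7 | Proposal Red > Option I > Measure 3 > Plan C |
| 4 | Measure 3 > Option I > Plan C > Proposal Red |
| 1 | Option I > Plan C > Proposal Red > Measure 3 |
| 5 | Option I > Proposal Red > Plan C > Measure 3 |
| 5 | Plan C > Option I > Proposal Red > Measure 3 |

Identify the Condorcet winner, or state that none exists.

Option I

Pairwise majorities:
Plan C vs Proposal Red: Plan C is ranked higher on 3+4+1+5 = 13 ballots, Proposal Red on 12. Plan C wins 13–12.
Plan C vs Option I: Plan C is ranked higher on 3+5 = 8 ballots, Option I on 17. Option I wins 17–8.
Plan C vs Measure 3: Plan C preferred on 3+1+5+5 = 14 ballots; Plan C wins 14–11.
Proposal Red vs Option I: 10 to 15, Option I.
Proposal Red vs Measure 3: 3+7+1+5+5 = 21 for Proposal Red, 4 for Measure 3 — Proposal Red by 21–4.
Option I vs Measure 3: Option I is ranked higher on 3+7+1+5+5 = 21 ballots, Measure 3 on 4. Option I wins 21–4.
Option I wins every pairwise contest, so Option I is the Condorcet winner.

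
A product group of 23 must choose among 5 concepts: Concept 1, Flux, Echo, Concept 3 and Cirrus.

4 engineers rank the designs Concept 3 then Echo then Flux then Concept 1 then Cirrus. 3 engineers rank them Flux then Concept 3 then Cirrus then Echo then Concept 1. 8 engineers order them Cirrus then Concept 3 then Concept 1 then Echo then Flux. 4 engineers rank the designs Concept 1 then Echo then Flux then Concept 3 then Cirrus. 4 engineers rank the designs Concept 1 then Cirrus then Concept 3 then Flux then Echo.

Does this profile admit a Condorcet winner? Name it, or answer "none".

none

Head-to-head results (23 engineers):
Concept 1 vs Flux: Concept 1, 16–7.
Concept 1–Echo: Concept 1 16–7.
Concept 1 vs Concept 3: Concept 3, 15–8.
Concept 1 vs Cirrus: Concept 1, 12–11.
Flux vs Echo: Echo, 16–7.
Flux vs Concept 3: Concept 3, 16–7.
Flux vs Cirrus: Cirrus, 12–11.
Echo vs Concept 3: Concept 3 wins 19–4.
Echo–Cirrus: Cirrus 15–8.
Concept 3 vs Cirrus: Cirrus, 12–11.
Each design drops at least one matchup (Concept 1 loses to Concept 3; Flux loses to Concept 1; Echo loses to Concept 1; Concept 3 loses to Cirrus; Cirrus loses to Concept 1); the cycle Concept 1 → Cirrus → Concept 3 → Concept 1 rules out a Condorcet winner.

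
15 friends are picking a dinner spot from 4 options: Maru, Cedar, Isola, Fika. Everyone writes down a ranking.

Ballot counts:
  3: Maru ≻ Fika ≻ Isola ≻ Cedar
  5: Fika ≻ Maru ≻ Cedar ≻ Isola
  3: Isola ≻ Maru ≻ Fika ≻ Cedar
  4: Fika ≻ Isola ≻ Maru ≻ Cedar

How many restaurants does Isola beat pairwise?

Isola against each rival (15 friends):
Isola vs Maru: Maru, 8–7.
Isola vs Cedar: Isola, 10–5.
Isola vs Fika: Isola preferred on 3 ballots; Fika wins 12–3.
Isola beats Cedar; loses to Maru, Fika — 1 pairwise win.

1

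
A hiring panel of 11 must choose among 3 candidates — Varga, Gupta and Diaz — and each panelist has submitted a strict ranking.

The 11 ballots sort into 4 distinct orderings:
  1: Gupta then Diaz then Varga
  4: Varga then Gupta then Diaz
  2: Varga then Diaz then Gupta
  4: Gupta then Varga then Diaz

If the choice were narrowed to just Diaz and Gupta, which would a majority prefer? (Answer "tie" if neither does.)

Ballots ranking Diaz above Gupta: 2.
Ballots ranking Gupta above Diaz: 11 − 2 = 9.
Gupta wins the head-to-head 9–2.

Gupta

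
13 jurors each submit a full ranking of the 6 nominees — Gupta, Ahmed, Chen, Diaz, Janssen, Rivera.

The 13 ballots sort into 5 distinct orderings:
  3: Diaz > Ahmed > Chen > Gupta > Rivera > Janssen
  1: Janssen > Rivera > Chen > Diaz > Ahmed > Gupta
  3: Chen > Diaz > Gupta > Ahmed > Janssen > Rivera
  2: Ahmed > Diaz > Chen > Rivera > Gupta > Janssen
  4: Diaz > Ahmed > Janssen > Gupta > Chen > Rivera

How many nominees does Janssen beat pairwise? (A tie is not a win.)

1

Janssen against each rival (13 jurors):
Janssen vs Gupta: 1+4 = 5 for Janssen, 8 for Gupta — Gupta by 8–5.
Janssen vs Ahmed: Janssen preferred on 1 ballot; Ahmed wins 12–1.
Janssen vs Chen: Janssen preferred on 1+4 = 5 ballots; Chen wins 8–5.
Janssen vs Diaz: 1 to 12, Diaz.
Janssen vs Rivera: 1+3+4 = 8 for Janssen, 5 for Rivera — Janssen by 8–5.
Janssen beats Rivera; loses to Gupta, Ahmed, Chen, Diaz — 1 pairwise win.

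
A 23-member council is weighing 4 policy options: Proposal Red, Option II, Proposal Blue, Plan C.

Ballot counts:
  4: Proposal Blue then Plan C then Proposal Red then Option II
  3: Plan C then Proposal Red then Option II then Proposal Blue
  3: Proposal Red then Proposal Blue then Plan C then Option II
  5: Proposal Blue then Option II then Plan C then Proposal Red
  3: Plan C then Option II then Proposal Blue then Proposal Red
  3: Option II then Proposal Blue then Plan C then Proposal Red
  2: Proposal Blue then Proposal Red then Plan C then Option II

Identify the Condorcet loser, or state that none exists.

Pairwise majorities:
Proposal Red vs Option II: 4+3+3+2 = 12 for Proposal Red, 11 for Option II — Proposal Red by 12–11.
Proposal Red vs Proposal Blue: 6 to 17, Proposal Blue.
Proposal Red vs Plan C: Plan C wins 18–5.
Option II vs Proposal Blue: Option II is ranked higher on 3+3+3 = 9 ballots, Proposal Blue on 14. Proposal Blue wins 14–9.
Option II vs Plan C: 5+3 = 8 for Option II, 15 for Plan C — Plan C by 15–8.
Proposal Blue vs Plan C: 17 to 6, Proposal Blue.
Only Option II has no wins; Option II is the Condorcet loser.

Option II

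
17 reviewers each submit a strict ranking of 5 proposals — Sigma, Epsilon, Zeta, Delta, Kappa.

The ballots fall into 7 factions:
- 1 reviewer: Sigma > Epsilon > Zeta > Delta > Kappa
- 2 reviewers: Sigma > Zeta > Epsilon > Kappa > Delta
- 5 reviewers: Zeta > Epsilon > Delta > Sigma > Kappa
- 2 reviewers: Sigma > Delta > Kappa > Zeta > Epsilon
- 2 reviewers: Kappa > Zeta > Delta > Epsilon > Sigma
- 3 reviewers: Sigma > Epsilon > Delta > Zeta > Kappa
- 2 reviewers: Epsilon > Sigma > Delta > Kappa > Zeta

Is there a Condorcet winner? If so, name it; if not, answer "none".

Check each pair by majority over 17 ballots:
Sigma vs Epsilon: Sigma is ranked higher on 1+2+2+3 = 8 ballots, Epsilon on 9. Epsilon wins 9–8.
Sigma–Zeta: Sigma 10–7.
Sigma vs Delta: Sigma is ranked higher on 1+2+2+3+2 = 10 ballots, Delta on 7. Sigma wins 10–7.
Sigma vs Kappa: Sigma preferred on 1+2+5+2+3+2 = 15 ballots; Sigma wins 15–2.
Epsilon vs Zeta: 1+3+2 = 6 for Epsilon, 11 for Zeta — Zeta by 11–6.
Epsilon vs Delta: Epsilon is ranked higher on 1+2+5+3+2 = 13 ballots, Delta on 4. Epsilon wins 13–4.
Epsilon–Kappa: Epsilon 13–4.
Zeta vs Delta: 1+2+5+2 = 10 for Zeta, 7 for Delta — Zeta by 10–7.
Zeta vs Kappa: 11 to 6, Zeta.
Delta vs Kappa: Delta preferred on 1+5+2+3+2 = 13 ballots; Delta wins 13–4.
Each project drops at least one matchup (Sigma loses to Epsilon; Epsilon loses to Zeta; Zeta loses to Sigma; Delta loses to Sigma; Kappa loses to Sigma); the cycle Sigma beats Zeta beats Epsilon beats Sigma rules out a Condorcet winner.

none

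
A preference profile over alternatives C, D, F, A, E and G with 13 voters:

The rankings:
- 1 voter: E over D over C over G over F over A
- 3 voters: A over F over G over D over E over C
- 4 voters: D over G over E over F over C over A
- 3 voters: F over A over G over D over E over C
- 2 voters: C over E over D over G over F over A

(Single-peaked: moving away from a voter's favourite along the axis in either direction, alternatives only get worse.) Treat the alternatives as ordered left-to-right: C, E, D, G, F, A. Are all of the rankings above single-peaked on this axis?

yes

Axis positions: C=1, E=2, D=3, G=4, F=5, A=6.
Bloc 1 (peak E at position 2): ranking walks positions 2-3-1-4-5-6, expanding outward from the peak — single-peaked.
Bloc 2 (peak A at position 6): ranking walks positions 6-5-4-3-2-1, expanding outward from the peak — single-peaked.
Bloc 3 (peak D at position 3): ranking walks positions 3-4-2-5-1-6, expanding outward from the peak — single-peaked.
Bloc 4 (peak F at position 5): ranking walks positions 5-6-4-3-2-1, expanding outward from the peak — single-peaked.
Bloc 5 (peak C at position 1): ranking walks positions 1-2-3-4-5-6, expanding outward from the peak — single-peaked.
Every ranking is single-peaked on this axis.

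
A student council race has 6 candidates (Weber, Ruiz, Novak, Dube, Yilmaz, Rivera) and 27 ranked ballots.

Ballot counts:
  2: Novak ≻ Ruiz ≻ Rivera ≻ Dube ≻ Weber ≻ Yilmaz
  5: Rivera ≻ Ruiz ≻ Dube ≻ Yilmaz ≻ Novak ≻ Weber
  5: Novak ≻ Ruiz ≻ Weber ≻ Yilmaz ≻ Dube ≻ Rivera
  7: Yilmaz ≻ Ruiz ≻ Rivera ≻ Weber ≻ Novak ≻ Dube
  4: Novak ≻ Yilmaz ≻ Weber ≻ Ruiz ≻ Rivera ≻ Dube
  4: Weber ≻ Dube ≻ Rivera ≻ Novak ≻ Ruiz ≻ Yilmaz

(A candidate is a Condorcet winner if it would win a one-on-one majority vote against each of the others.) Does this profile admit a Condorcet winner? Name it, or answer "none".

none

Pairwise majorities:
Weber vs Ruiz: 4+4 = 8 for Weber, 19 for Ruiz — Ruiz by 19–8.
Weber vs Novak: Weber preferred on 7+4 = 11 ballots; Novak wins 16–11.
Weber vs Dube: Weber is ranked higher on 5+7+4+4 = 20 ballots, Dube on 7. Weber wins 20–7.
Weber vs Yilmaz: 2+5+4 = 11 for Weber, 16 for Yilmaz — Yilmaz by 16–11.
Weber vs Rivera: 5+4+4 = 13 for Weber, 14 for Rivera — Rivera by 14–13.
Ruiz vs Novak: 12 to 15, Novak.
Ruiz vs Dube: 2+5+5+7+4 = 23 for Ruiz, 4 for Dube — Ruiz by 23–4.
Ruiz vs Yilmaz: 16 to 11, Ruiz.
Ruiz vs Rivera: 18 to 9, Ruiz.
Novak vs Dube: 2+5+7+4 = 18 for Novak, 9 for Dube — Novak by 18–9.
Novak vs Yilmaz: Novak is ranked higher on 2+5+4+4 = 15 ballots, Yilmaz on 12. Novak wins 15–12.
Novak vs Rivera: Novak preferred on 2+5+4 = 11 ballots; Rivera wins 16–11.
Dube vs Yilmaz: Dube is ranked higher on 2+5+4 = 11 ballots, Yilmaz on 16. Yilmaz wins 16–11.
Dube vs Rivera: 5+4 = 9 for Dube, 18 for Rivera — Rivera by 18–9.
Yilmaz vs Rivera: Yilmaz preferred on 5+7+4 = 16 ballots; Yilmaz wins 16–11.
No candidate is unbeaten: Weber loses to Ruiz; Ruiz loses to Novak; Novak loses to Rivera; Dube loses to Weber; Yilmaz loses to Ruiz; Rivera loses to Ruiz. In particular Ruiz beats Rivera beats Novak beats Ruiz is a majority cycle — no Condorcet winner exists.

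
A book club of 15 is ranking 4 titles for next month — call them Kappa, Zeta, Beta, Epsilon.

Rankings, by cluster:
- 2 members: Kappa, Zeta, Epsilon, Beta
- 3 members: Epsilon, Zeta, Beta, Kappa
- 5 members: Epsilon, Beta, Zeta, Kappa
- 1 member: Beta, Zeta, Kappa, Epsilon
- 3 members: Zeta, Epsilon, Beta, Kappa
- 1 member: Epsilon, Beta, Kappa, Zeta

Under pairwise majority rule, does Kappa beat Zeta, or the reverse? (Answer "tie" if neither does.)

Ballots ranking Kappa above Zeta: 2 + 1 = 3.
Ballots ranking Zeta above Kappa: 15 − 3 = 12.
Zeta wins the head-to-head 12–3.

Zeta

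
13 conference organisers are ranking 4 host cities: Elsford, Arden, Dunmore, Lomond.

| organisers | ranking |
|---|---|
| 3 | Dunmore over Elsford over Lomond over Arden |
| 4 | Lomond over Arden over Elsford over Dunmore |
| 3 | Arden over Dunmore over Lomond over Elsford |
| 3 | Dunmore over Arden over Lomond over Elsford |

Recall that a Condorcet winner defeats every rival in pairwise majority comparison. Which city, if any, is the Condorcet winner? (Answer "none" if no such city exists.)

Head-to-head results (13 organisers):
Elsford vs Arden: Elsford preferred on 3 ballots; Arden wins 10–3.
Elsford–Dunmore: Dunmore 9–4.
Elsford vs Lomond: Lomond, 10–3.
Arden vs Dunmore: Arden is ranked higher on 4+3 = 7 ballots, Dunmore on 6. Arden wins 7–6.
Arden vs Lomond: Arden preferred on 3+3 = 6 ballots; Lomond wins 7–6.
Dunmore–Lomond: Dunmore 9–4.
Every city loses at least once (Elsford loses to Arden; Arden loses to Lomond; Dunmore loses to Arden; Lomond loses to Dunmore). The majority relation contains the cycle Arden → Dunmore → Lomond → Arden, so there is no Condorcet winner.

none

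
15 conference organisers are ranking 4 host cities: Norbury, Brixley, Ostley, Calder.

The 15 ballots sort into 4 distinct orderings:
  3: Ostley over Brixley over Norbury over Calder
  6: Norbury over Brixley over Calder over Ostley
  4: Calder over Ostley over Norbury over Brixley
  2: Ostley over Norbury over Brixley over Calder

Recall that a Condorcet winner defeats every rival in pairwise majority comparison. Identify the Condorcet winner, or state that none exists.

none

Head-to-head results (15 organisers):
Norbury vs Brixley: Norbury preferred on 6+4+2 = 12 ballots; Norbury wins 12–3.
Norbury vs Ostley: 6 for Norbury, 9 for Ostley — Ostley by 9–6.
Norbury vs Calder: 3+6+2 = 11 for Norbury, 4 for Calder — Norbury by 11–4.
Brixley vs Ostley: Brixley preferred on 6 ballots; Ostley wins 9–6.
Brixley vs Calder: Brixley is ranked higher on 3+6+2 = 11 ballots, Calder on 4. Brixley wins 11–4.
Ostley vs Calder: 5 to 10, Calder.
Every city loses at least once (Norbury loses to Ostley; Brixley loses to Norbury; Ostley loses to Calder; Calder loses to Norbury). The majority relation contains the cycle Norbury > Calder > Ostley > Norbury, so there is no Condorcet winner.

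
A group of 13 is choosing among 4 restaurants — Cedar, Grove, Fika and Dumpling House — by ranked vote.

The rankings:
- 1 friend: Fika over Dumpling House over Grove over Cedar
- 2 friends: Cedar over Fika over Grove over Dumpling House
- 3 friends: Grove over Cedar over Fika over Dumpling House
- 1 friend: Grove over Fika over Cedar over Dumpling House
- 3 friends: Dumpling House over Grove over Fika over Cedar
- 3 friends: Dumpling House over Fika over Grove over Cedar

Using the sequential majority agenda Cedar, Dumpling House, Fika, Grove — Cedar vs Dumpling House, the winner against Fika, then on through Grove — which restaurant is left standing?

Round 1: Cedar vs Dumpling House — 6–7, Dumpling House advances.
Round 2: Dumpling House vs Fika — 6–7, Fika advances.
Round 3: Fika vs Grove — 6–7, Grove advances.
Grove survives the agenda.

Grove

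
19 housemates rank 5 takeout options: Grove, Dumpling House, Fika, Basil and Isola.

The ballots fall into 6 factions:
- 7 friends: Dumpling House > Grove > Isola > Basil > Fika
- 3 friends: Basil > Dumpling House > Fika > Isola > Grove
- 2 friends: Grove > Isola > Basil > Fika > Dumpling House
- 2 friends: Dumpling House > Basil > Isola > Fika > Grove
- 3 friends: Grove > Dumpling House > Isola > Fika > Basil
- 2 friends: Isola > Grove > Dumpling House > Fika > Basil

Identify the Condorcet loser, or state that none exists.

Fika

Head-to-head results (19 friends):
Grove vs Dumpling House: Grove preferred on 2+3+2 = 7 ballots; Dumpling House wins 12–7.
Grove–Fika: Grove 14–5.
Grove vs Basil: Grove is ranked higher on 7+2+3+2 = 14 ballots, Basil on 5. Grove wins 14–5.
Grove vs Isola: Grove preferred on 7+2+3 = 12 ballots; Grove wins 12–7.
Dumpling House–Fika: Dumpling House 17–2.
Dumpling House vs Basil: 7+2+3+2 = 14 for Dumpling House, 5 for Basil — Dumpling House by 14–5.
Dumpling House vs Isola: Dumpling House, 15–4.
Fika vs Basil: Basil, 14–5.
Fika–Isola: Isola 16–3.
Basil–Isola: Isola 14–5.
Fika loses to every other restaurant — it is the Condorcet loser.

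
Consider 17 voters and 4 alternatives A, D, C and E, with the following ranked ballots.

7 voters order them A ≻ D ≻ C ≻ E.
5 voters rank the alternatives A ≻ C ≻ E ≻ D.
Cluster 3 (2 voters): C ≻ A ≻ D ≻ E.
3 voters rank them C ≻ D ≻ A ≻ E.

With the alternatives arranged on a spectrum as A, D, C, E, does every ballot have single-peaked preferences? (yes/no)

Axis positions: A=1, D=2, C=3, E=4.
Cluster 1 (peak A at position 1): ranking walks positions 1-2-3-4, expanding outward from the peak — single-peaked.
Cluster 2: ranking walks positions 1-3-4-2; C is ranked above D even though D lies between C and the peak A on the axis — preferences dip and rise again. Not single-peaked.
Cluster 3: ranking walks positions 3-1-2-4; A is ranked above D even though D lies between A and the peak C on the axis — preferences dip and rise again. Not single-peaked.
Cluster 4 (peak C at position 3): ranking walks positions 3-2-1-4, expanding outward from the peak — single-peaked.
Cluster 2 violates single-peakedness, so the profile is not single-peaked on this axis.

no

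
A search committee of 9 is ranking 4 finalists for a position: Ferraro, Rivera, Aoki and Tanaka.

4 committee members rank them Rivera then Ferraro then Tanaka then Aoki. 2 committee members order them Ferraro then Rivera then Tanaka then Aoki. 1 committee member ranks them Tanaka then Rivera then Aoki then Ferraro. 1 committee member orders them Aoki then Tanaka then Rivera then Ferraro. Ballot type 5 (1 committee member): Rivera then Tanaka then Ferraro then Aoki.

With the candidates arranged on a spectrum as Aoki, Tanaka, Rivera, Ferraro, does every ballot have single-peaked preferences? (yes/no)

Axis positions: Aoki=1, Tanaka=2, Rivera=3, Ferraro=4.
Ballot type 1 (peak Rivera at position 3): ranking walks positions 3-4-2-1, expanding outward from the peak — single-peaked.
Ballot type 2 (peak Ferraro at position 4): ranking walks positions 4-3-2-1, expanding outward from the peak — single-peaked.
Ballot type 3 (peak Tanaka at position 2): ranking walks positions 2-3-1-4, expanding outward from the peak — single-peaked.
Ballot type 4 (peak Aoki at position 1): ranking walks positions 1-2-3-4, expanding outward from the peak — single-peaked.
Ballot type 5 (peak Rivera at position 3): ranking walks positions 3-2-4-1, expanding outward from the peak — single-peaked.
Every ranking is single-peaked on this axis.

yes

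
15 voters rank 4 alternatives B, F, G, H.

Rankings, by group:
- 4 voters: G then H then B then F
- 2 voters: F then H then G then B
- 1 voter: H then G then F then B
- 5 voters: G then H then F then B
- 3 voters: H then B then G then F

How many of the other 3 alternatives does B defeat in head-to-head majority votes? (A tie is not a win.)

0

B against each rival (15 voters):
B vs F: 4+3 = 7 for B, 8 for F — F by 8–7.
B vs G: G, 12–3.
B–H: H 15–0.
B beats no one; loses to F, G, H — 0 pairwise wins.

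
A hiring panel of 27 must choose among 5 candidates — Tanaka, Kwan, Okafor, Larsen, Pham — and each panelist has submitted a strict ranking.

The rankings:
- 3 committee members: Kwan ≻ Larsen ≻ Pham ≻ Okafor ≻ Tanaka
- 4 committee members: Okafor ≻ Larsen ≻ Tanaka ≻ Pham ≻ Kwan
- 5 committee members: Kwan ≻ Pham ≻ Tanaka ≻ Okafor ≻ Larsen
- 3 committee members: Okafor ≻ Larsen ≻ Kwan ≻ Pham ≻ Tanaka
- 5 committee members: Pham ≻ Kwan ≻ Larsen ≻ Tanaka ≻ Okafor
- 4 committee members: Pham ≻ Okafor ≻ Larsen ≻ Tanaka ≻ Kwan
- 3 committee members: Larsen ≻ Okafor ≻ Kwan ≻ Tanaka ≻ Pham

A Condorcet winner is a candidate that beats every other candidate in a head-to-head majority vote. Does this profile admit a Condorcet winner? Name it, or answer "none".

none

Pairwise majorities:
Tanaka vs Kwan: Kwan, 19–8.
Tanaka vs Okafor: Tanaka is ranked higher on 5+5 = 10 ballots, Okafor on 17. Okafor wins 17–10.
Tanaka vs Larsen: Larsen, 22–5.
Tanaka–Pham: Pham 20–7.
Kwan–Okafor: Okafor 14–13.
Kwan vs Larsen: Larsen, 14–13.
Kwan vs Pham: Kwan wins 14–13.
Okafor–Larsen: Okafor 16–11.
Okafor vs Pham: Pham wins 17–10.
Larsen–Pham: Pham 14–13.
No candidate is unbeaten: Tanaka loses to Kwan; Kwan loses to Okafor; Okafor loses to Pham; Larsen loses to Okafor; Pham loses to Kwan. In particular Kwan > Pham > Okafor > Kwan is a majority cycle — no Condorcet winner exists.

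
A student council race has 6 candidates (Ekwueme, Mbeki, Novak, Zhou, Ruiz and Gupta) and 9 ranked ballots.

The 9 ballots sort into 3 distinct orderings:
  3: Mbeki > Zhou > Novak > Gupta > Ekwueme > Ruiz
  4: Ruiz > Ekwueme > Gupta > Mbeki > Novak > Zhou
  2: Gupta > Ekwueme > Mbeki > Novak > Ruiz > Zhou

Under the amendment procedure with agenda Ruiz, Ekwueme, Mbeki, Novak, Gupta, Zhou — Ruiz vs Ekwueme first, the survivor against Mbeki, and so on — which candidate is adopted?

Gupta

Round 1: Ruiz vs Ekwueme — 4–5, Ekwueme advances.
Round 2: Ekwueme vs Mbeki — 6–3, Ekwueme advances.
Round 3: Ekwueme vs Novak — 6–3, Ekwueme advances.
Round 4: Ekwueme vs Gupta — 4–5, Gupta advances.
Round 5: Gupta vs Zhou — 6–3, Gupta advances.
The agenda winner is Gupta.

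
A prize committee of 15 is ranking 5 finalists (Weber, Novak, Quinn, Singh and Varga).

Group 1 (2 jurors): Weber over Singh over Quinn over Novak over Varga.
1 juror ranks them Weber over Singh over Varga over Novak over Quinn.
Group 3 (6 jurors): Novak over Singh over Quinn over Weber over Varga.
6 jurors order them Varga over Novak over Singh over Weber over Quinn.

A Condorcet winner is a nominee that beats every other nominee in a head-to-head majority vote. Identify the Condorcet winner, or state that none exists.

Novak

Pairwise majorities:
Weber–Novak: Novak 12–3.
Weber–Quinn: Weber 9–6.
Weber vs Singh: Singh wins 12–3.
Weber vs Varga: Weber wins 9–6.
Novak–Quinn: Novak 13–2.
Novak vs Singh: Novak, 12–3.
Novak–Varga: Novak 8–7.
Quinn–Singh: Singh 15–0.
Quinn vs Varga: Quinn, 8–7.
Singh vs Varga: Singh, 9–6.
Only Novak has no losses; Novak is the Condorcet winner.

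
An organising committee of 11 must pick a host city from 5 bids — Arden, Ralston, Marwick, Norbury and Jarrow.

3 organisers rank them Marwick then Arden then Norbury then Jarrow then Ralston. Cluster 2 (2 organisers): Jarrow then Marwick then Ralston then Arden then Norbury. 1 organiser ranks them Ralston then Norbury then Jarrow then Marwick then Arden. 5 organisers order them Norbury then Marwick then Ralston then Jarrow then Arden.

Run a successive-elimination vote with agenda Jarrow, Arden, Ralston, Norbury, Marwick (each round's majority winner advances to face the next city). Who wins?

Round 1: Jarrow vs Arden — 8–3, Jarrow advances.
Round 2: Jarrow vs Ralston — 5–6, Ralston advances.
Round 3: Ralston vs Norbury — 3–8, Norbury advances.
Round 4: Norbury vs Marwick — 6–5, Norbury advances.
Norbury survives the agenda.

Norbury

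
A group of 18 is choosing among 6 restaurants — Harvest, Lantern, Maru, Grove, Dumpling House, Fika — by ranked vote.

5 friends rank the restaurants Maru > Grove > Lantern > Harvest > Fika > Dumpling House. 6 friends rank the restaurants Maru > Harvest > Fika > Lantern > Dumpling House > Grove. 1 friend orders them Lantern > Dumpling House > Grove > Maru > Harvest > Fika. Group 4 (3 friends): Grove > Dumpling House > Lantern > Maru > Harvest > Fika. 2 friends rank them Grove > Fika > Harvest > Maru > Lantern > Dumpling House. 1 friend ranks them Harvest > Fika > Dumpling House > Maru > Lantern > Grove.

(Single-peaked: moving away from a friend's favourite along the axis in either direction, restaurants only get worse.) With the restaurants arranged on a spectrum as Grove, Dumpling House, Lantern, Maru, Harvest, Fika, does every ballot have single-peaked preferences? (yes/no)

no

Axis positions: Grove=1, Dumpling House=2, Lantern=3, Maru=4, Harvest=5, Fika=6.
Group 1: ranking walks positions 4-1-3-5-6-2; Grove is ranked above Lantern even though Lantern lies between Grove and the peak Maru on the axis — preferences dip and rise again. Not single-peaked.
Group 2 (peak Maru at position 4): ranking walks positions 4-5-6-3-2-1, expanding outward from the peak — single-peaked.
Group 3 (peak Lantern at position 3): ranking walks positions 3-2-1-4-5-6, expanding outward from the peak — single-peaked.
Group 4 (peak Grove at position 1): ranking walks positions 1-2-3-4-5-6, expanding outward from the peak — single-peaked.
Group 5: ranking walks positions 1-6-5-4-3-2; Fika is ranked above Dumpling House even though Dumpling House lies between Fika and the peak Grove on the axis — preferences dip and rise again. Not single-peaked.
Group 6: ranking walks positions 5-6-2-4-3-1; Dumpling House is ranked above Maru even though Maru lies between Dumpling House and the peak Harvest on the axis — preferences dip and rise again. Not single-peaked.
Group 1 violates single-peakedness, so the profile is not single-peaked on this axis.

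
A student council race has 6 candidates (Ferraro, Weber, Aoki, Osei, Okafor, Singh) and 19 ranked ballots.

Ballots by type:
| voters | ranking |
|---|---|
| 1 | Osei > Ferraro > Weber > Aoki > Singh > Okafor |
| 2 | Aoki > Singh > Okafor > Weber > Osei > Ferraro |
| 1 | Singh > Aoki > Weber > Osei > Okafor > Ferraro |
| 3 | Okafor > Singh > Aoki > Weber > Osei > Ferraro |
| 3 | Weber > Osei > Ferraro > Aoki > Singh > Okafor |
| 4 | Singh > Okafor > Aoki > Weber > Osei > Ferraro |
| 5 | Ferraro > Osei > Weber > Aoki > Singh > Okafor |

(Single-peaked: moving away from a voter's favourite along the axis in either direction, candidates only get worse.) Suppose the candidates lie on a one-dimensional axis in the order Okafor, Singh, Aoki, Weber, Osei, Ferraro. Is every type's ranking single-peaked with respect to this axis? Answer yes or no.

yes

Axis positions: Okafor=1, Singh=2, Aoki=3, Weber=4, Osei=5, Ferraro=6.
Type 1 (peak Osei at position 5): ranking walks positions 5-6-4-3-2-1, expanding outward from the peak — single-peaked.
Type 2 (peak Aoki at position 3): ranking walks positions 3-2-1-4-5-6, expanding outward from the peak — single-peaked.
Type 3 (peak Singh at position 2): ranking walks positions 2-3-4-5-1-6, expanding outward from the peak — single-peaked.
Type 4 (peak Okafor at position 1): ranking walks positions 1-2-3-4-5-6, expanding outward from the peak — single-peaked.
Type 5 (peak Weber at position 4): ranking walks positions 4-5-6-3-2-1, expanding outward from the peak — single-peaked.
Type 6 (peak Singh at position 2): ranking walks positions 2-1-3-4-5-6, expanding outward from the peak — single-peaked.
Type 7 (peak Ferraro at position 6): ranking walks positions 6-5-4-3-2-1, expanding outward from the peak — single-peaked.
Every ranking is single-peaked on this axis.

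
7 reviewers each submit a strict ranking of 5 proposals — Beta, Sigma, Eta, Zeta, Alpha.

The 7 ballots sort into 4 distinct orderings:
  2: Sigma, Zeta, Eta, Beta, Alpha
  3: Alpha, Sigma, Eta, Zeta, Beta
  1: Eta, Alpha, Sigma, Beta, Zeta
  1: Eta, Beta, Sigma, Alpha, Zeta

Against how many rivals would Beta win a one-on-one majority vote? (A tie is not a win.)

Beta against each rival (7 reviewers):
Beta vs Sigma: Sigma wins 6–1.
Beta vs Eta: 0 to 7, Eta.
Beta vs Zeta: Zeta wins 5–2.
Beta–Alpha: Alpha 4–3.
Beta beats no one; loses to Sigma, Eta, Zeta, Alpha — 0 pairwise wins.

0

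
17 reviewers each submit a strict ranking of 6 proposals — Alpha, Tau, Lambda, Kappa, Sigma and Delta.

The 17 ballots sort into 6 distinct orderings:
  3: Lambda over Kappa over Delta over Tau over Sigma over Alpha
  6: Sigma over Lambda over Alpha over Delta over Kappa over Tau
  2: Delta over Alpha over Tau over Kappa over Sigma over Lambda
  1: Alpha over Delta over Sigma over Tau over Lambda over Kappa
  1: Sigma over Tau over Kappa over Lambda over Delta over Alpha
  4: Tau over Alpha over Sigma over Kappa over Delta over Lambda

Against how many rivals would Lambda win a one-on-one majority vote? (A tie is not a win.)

Lambda against each rival (17 reviewers):
Lambda vs Alpha: Lambda is ranked higher on 3+6+1 = 10 ballots, Alpha on 7. Lambda wins 10–7.
Lambda–Tau: Lambda 9–8.
Lambda vs Kappa: 10 to 7, Lambda.
Lambda vs Sigma: Sigma, 14–3.
Lambda vs Delta: Lambda preferred on 3+6+1 = 10 ballots; Lambda wins 10–7.
Lambda beats Alpha, Tau, Kappa, Delta; loses to Sigma — 4 pairwise wins.

4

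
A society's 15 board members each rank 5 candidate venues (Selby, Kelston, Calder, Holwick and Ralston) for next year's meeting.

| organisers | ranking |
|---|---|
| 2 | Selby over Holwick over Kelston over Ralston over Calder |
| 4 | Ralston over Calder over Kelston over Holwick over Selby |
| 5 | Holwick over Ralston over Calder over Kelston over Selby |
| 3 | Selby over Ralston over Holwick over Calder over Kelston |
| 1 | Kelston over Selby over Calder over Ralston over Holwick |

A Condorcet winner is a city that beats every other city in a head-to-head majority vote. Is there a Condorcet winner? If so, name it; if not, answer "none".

Ralston

Pairwise majorities:
Selby–Kelston: Kelston 10–5.
Selby vs Calder: Calder, 9–6.
Selby–Holwick: Holwick 9–6.
Selby–Ralston: Ralston 9–6.
Kelston vs Calder: Calder wins 12–3.
Kelston–Holwick: Holwick 10–5.
Kelston vs Ralston: Ralston wins 12–3.
Calder vs Holwick: Holwick wins 10–5.
Calder–Ralston: Ralston 14–1.
Holwick–Ralston: Ralston 8–7.
Ralston defeats every rival head-to-head and is the Condorcet winner.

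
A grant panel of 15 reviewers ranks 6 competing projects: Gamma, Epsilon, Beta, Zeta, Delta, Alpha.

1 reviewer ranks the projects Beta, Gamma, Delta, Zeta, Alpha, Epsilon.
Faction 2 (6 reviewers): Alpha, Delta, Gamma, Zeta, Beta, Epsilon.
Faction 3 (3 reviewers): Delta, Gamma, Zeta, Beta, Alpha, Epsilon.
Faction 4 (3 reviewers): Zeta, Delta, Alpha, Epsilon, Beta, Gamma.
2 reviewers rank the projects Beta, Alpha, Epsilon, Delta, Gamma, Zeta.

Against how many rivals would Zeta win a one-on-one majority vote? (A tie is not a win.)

2

Zeta against each rival (15 reviewers):
Zeta–Gamma: Gamma 12–3.
Zeta–Epsilon: Zeta 13–2.
Zeta vs Beta: 6+3+3 = 12 for Zeta, 3 for Beta — Zeta by 12–3.
Zeta–Delta: Delta 12–3.
Zeta vs Alpha: Alpha, 8–7.
Zeta beats Epsilon, Beta; loses to Gamma, Delta, Alpha — 2 pairwise wins.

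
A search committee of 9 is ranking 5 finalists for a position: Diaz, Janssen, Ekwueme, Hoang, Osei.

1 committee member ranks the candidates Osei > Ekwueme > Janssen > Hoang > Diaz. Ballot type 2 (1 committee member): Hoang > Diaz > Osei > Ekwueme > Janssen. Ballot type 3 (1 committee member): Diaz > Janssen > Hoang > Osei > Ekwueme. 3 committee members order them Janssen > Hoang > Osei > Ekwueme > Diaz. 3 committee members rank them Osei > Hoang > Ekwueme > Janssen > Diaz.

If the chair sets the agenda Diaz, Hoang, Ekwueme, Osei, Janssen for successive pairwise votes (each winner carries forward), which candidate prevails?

Janssen

Round 1: Diaz vs Hoang — 1–8, Hoang advances.
Round 2: Hoang vs Ekwueme — 8–1, Hoang advances.
Round 3: Hoang vs Osei — 5–4, Hoang advances.
Round 4: Hoang vs Janssen — 4–5, Janssen advances.
Janssen survives the agenda.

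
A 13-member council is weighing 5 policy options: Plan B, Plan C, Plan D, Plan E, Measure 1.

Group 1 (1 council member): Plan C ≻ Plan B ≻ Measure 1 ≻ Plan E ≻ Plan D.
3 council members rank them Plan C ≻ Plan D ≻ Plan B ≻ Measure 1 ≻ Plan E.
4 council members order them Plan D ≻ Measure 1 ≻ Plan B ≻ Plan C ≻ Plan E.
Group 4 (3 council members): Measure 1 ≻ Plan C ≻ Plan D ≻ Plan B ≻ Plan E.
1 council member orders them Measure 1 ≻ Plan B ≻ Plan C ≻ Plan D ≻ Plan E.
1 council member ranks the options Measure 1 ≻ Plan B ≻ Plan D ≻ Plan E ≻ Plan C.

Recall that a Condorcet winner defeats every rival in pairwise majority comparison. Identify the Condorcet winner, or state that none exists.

Pairwise majorities:
Plan B–Plan C: Plan C 7–6.
Plan B vs Plan D: Plan D, 10–3.
Plan B vs Plan E: Plan B wins 13–0.
Plan B vs Measure 1: Measure 1, 9–4.
Plan C vs Plan D: Plan C wins 8–5.
Plan C–Plan E: Plan C 12–1.
Plan C–Measure 1: Measure 1 9–4.
Plan D vs Plan E: Plan D, 12–1.
Plan D vs Measure 1: Plan D, 7–6.
Plan E vs Measure 1: Measure 1 wins 13–0.
No option is unbeaten: Plan B loses to Plan C; Plan C loses to Measure 1; Plan D loses to Plan C; Plan E loses to Plan B; Measure 1 loses to Plan D. In particular Plan C beats Plan D beats Measure 1 beats Plan C is a majority cycle — no Condorcet winner exists.

none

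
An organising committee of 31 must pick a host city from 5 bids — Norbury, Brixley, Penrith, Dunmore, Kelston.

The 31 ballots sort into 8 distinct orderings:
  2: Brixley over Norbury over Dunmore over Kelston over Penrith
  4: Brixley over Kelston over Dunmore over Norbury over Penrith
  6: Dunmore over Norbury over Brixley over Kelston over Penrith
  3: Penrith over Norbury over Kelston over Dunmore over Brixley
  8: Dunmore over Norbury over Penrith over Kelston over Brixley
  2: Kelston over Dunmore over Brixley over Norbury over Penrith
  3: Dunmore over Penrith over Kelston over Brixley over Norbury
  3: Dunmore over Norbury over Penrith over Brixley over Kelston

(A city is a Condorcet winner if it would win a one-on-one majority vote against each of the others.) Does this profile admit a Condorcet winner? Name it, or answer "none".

Head-to-head results (31 organisers):
Norbury vs Brixley: Norbury wins 20–11.
Norbury vs Penrith: 2+4+6+8+2+3 = 25 for Norbury, 6 for Penrith — Norbury by 25–6.
Norbury vs Dunmore: 5 to 26, Dunmore.
Norbury vs Kelston: 22 to 9, Norbury.
Brixley vs Penrith: Brixley is ranked higher on 2+4+6+2 = 14 ballots, Penrith on 17. Penrith wins 17–14.
Brixley vs Dunmore: Brixley is ranked higher on 2+4 = 6 ballots, Dunmore on 25. Dunmore wins 25–6.
Brixley vs Kelston: Kelston, 16–15.
Penrith vs Dunmore: 3 to 28, Dunmore.
Penrith vs Kelston: Penrith is ranked higher on 3+8+3+3 = 17 ballots, Kelston on 14. Penrith wins 17–14.
Dunmore vs Kelston: Dunmore is ranked higher on 2+6+8+3+3 = 22 ballots, Kelston on 9. Dunmore wins 22–9.
Dunmore beats each of Norbury, Brixley, Penrith, Kelston — Dunmore is the Condorcet winner.

Dunmore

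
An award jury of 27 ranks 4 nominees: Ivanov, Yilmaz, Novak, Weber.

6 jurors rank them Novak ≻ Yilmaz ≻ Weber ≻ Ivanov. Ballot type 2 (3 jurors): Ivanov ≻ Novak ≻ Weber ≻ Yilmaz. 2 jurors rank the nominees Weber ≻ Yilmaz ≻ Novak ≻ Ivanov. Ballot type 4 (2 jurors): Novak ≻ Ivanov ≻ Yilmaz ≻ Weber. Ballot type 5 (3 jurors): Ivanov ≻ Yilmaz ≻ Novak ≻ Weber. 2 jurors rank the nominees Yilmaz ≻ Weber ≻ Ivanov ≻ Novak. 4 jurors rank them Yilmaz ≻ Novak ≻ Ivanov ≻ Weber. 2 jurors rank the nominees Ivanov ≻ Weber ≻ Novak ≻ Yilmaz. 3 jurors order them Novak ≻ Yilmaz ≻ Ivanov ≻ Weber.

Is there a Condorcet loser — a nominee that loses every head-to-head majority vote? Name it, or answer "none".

Weber

Head-to-head results (27 jurors):
Ivanov vs Yilmaz: Ivanov is ranked higher on 3+2+3+2 = 10 ballots, Yilmaz on 17. Yilmaz wins 17–10.
Ivanov vs Novak: Novak, 17–10.
Ivanov vs Weber: 3+2+3+4+2+3 = 17 for Ivanov, 10 for Weber — Ivanov by 17–10.
Yilmaz–Novak: Novak 16–11.
Yilmaz–Weber: Yilmaz 20–7.
Novak–Weber: Novak 21–6.
Weber is beaten in every head-to-head and is the Condorcet loser.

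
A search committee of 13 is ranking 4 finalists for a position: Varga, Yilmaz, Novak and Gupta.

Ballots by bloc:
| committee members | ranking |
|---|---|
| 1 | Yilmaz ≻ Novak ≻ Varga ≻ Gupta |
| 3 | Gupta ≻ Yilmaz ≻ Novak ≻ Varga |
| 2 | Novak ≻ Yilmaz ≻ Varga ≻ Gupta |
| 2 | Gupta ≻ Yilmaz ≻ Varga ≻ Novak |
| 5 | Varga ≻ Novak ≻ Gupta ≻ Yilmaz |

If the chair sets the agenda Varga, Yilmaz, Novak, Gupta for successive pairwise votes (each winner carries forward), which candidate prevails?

Round 1: Varga vs Yilmaz — 5–8, Yilmaz advances.
Round 2: Yilmaz vs Novak — 6–7, Novak advances.
Round 3: Novak vs Gupta — 8–5, Novak advances.
The agenda winner is Novak.

Novak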